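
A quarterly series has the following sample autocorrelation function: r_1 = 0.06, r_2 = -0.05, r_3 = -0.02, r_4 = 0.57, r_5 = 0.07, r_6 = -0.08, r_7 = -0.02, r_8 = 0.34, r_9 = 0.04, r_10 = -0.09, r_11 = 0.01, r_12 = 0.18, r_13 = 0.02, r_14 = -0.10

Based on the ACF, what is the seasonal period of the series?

4

The largest autocorrelation is r_4 = 0.57, with weaker echoes at lags 8 (0.34) and 12 (0.18); the remaining lags stay at or below 0.07.
The dominant spike at lag 4 indicates a seasonal period of 4.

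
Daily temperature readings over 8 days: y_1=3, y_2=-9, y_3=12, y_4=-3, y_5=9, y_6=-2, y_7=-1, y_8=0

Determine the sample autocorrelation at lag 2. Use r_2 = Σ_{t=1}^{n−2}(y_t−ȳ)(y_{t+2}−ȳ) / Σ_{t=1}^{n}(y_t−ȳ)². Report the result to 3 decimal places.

Mean ȳ = (3 − 9 + 12 − 3 + 9 − 2 − 1 + 0)/8 = 1.1250
Deviations from mean: 1.8750, -10.1250, 10.8750, -4.1250, 7.8750, -3.1250, -2.1250, -1.1250
Σ(y_t−ȳ)(y_{t+2}−ȳ) = (20.3906) + (41.7656) + (85.6406) + (12.8906) + (-16.7344) + (3.5156) = 147.4688
Denominator Σ(y_t−ȳ)² = 318.8750
r_2 = 147.4688 / 318.8750 = 0.462

0.462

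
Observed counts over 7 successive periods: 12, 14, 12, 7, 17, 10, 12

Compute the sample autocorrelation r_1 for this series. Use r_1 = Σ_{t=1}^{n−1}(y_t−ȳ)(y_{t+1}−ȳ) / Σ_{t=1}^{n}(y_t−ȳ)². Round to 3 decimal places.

Mean ȳ = (12 + 14 + 12 + 7 + 17 + 10 + 12)/7 = 12.0000
Deviations from mean: 0.0000, 2.0000, 0.0000, -5.0000, 5.0000, -2.0000, 0.0000
Numerator Σ_{t=1}^{6}(y_t−ȳ)(y_{t+1}−ȳ) = -35.0000
Denominator Σ(y_t−ȳ)² = 58.0000
r_1 = -35.0000 / 58.0000 = -0.603

-0.603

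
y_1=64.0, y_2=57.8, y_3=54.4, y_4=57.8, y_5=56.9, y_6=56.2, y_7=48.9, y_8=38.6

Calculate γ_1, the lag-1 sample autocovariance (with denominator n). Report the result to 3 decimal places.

Mean ȳ = (64.0 + 57.8 + 54.4 + 57.8 + 56.9 + 56.2 + 48.9 + 38.6)/8 = 54.3250
Σ_{t=1}^{7}(y_t−ȳ)(y_{t+1}−ȳ) = 123.0544
γ_1 = 123.0544 / 8 = 15.382

15.382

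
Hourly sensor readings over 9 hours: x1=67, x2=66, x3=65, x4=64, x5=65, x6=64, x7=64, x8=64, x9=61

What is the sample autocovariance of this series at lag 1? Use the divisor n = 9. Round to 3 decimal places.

0.669

Mean x̄ = (67 + 66 + 65 + 64 + 65 + 64 + 64 + 64 + 61)/9 = 64.4444
Σ_{t=1}^{8}(x_t−x̄)(x_{t+1}−x̄) = 6.0247
γ_1 = 6.0247 / 9 = 0.669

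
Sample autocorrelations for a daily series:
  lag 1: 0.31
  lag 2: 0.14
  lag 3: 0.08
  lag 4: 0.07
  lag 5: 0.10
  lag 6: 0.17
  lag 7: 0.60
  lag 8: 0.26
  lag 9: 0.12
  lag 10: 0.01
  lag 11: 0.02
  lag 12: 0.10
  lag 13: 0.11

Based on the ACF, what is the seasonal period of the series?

The largest autocorrelation is r_7 = 0.60; the remaining lags stay at or below 0.31. The elevated value at lag 1 (0.31), dropping to 0.14 at lag 2, reflects decaying short-term dependence rather than seasonality.
The dominant spike at lag 7 indicates a seasonal period of 7.

7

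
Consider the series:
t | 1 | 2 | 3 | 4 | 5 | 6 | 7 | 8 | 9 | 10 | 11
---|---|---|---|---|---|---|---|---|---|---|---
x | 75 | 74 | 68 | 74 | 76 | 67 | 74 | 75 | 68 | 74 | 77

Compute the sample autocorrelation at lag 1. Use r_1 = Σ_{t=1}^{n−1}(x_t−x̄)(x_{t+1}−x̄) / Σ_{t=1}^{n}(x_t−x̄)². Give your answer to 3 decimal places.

-0.314

Mean x̄ = (75 + 74 + 68 + 74 + 76 + 67 + 74 + 75 + 68 + 74 + 77)/11 = 72.9091
Numerator Σ_{t=1}^{10}(x_t−x̄)(x_{t+1}−x̄) = -38.6446
Denominator Σ(x_t−x̄)² = 122.9091
r_1 = -38.6446 / 122.9091 = -0.314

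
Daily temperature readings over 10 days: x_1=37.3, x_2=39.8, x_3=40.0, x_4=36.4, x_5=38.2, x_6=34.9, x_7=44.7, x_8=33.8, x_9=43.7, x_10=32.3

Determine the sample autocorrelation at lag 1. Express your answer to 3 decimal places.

Mean x̄ = (37.3 + 39.8 + 40.0 + 36.4 + 38.2 + 34.9 + 44.7 + 33.8 + 43.7 + 32.3)/10 = 38.1100
Numerator Σ_{t=1}^{9}(x_t−x̄)(x_{t+1}−x̄) = -107.9771
Denominator Σ(x_t−x̄)² = 147.3290
r_1 = -107.9771 / 147.3290 = -0.733

-0.733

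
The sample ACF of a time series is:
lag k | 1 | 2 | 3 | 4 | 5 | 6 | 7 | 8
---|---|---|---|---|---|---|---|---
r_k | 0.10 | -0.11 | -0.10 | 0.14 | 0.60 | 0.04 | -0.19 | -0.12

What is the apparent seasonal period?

5

The largest autocorrelation is r_5 = 0.60; the remaining lags stay at or below 0.14.
The dominant spike at lag 5 indicates a seasonal period of 5.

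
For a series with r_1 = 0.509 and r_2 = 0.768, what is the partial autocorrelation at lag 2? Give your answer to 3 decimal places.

0.687

φ_{22} = (r_2 − r_1²) / (1 − r_1²)
r_1² = (0.509)² = 0.259081
Numerator = 0.768 − 0.2591 = 0.5089; denominator = 1 − 0.2591 = 0.7409
φ_{22} = 0.5089 / 0.7409 = 0.687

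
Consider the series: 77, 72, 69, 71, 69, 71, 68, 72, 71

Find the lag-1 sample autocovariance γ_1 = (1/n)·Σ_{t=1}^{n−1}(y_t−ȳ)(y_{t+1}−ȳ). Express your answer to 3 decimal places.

Mean ȳ = (77 + 72 + 69 + 71 + 69 + 71 + 68 + 72 + 71)/9 = 71.1111
Σ_{t=1}^{8}(y_t−ȳ)(y_{t+1}−ȳ) = 1.5432
γ_1 = 1.5432 / 9 = 0.171

0.171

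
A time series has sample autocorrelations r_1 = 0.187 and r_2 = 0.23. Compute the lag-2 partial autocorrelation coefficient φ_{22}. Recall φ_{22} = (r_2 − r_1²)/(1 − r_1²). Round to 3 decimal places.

φ_{22} = (r_2 − r_1²) / (1 − r_1²)
r_1² = (0.187)² = 0.034969
Numerator = 0.23 − 0.0350 = 0.1950; denominator = 1 − 0.0350 = 0.9650
φ_{22} = 0.1950 / 0.9650 = 0.202

0.202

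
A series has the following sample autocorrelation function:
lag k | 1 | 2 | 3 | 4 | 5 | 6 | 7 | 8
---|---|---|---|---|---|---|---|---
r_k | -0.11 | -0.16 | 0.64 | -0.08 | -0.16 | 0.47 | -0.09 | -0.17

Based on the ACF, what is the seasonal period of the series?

The largest autocorrelation is r_3 = 0.64, with a weaker echo at lag 6 (0.47); the remaining lags stay at or below -0.08.
The dominant spike at lag 3 indicates a seasonal period of 3.

3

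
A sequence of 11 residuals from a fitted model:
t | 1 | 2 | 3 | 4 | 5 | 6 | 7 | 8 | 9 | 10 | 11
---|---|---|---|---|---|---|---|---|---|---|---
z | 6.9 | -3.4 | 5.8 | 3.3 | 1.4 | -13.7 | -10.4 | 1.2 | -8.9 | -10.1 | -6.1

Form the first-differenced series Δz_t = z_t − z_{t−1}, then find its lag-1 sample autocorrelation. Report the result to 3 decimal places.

-0.319

First differences Δz: -10.3, 9.2, -2.5, -1.9, -15.1, 3.3, 11.6, -10.1, -1.2, 4.0
Mean of differences = -1.3000
Numerator Σ(Δz_t−Δz̄)(Δz_{t+1}−Δz̄) = -216.1100
Denominator Σ(Δz_t−Δz̄)² = 676.6000
r_1(Δz) = -216.1100 / 676.6000 = -0.319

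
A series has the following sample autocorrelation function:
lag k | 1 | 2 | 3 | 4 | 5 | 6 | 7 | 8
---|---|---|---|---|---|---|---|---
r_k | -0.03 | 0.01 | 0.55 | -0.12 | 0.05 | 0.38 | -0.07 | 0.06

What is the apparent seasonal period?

3

The largest autocorrelation is r_3 = 0.55, with a weaker echo at lag 6 (0.38); the remaining lags stay at or below 0.06.
The dominant spike at lag 3 indicates a seasonal period of 3.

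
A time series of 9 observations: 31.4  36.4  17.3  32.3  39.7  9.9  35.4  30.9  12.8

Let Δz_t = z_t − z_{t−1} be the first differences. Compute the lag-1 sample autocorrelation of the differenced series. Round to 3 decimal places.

-0.519

First differences Δz: 5.0, -19.1, 15.0, 7.4, -29.8, 25.5, -4.5, -18.1
Mean of differences = -2.3250
Numerator Σ(Δz_t−Δz̄)(Δz_{t+1}−Δz̄) = -1302.9131
Denominator Σ(Δz_t−Δz̄)² = 2512.4750
r_1(Δz) = -1302.9131 / 2512.4750 = -0.519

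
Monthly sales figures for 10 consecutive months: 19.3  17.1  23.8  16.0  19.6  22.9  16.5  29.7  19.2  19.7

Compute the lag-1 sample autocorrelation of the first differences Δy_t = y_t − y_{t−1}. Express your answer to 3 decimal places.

-0.723

First differences Δy: -2.2, 6.7, -7.8, 3.6, 3.3, -6.4, 13.2, -10.5, 0.5
Mean of differences = 0.0444
Numerator Σ(Δy_t−Δȳ)(Δy_{t+1}−Δȳ) = -332.7453
Denominator Σ(Δy_t−Δȳ)² = 460.1022
r_1(Δy) = -332.7453 / 460.1022 = -0.723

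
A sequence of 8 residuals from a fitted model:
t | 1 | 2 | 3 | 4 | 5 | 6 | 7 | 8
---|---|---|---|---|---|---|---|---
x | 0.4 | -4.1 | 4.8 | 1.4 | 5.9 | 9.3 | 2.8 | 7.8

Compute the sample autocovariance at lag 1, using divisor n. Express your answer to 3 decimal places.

1.599

Mean x̄ = (0.4 − 4.1 + 4.8 + 1.4 + 5.9 + 9.3 + 2.8 + 7.8)/8 = 3.5375
Deviations: -3.1375, -7.6375, 1.2625, -2.1375, 2.3625, 5.7625, -0.7375, 4.2625
Σ_{t=1}^{7}(x_t−x̄)(x_{t+1}−x̄) = 12.7923
γ_1 = 12.7923 / 8 = 1.599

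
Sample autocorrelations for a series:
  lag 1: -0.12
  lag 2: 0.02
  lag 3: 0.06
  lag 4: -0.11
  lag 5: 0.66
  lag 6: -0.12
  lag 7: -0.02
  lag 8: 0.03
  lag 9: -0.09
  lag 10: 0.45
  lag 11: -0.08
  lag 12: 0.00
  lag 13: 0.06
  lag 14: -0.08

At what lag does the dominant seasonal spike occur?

The largest autocorrelation is r_5 = 0.66, with a weaker echo at lag 10 (0.45); the remaining lags stay at or below 0.06.
The dominant spike at lag 5 indicates a seasonal period of 5.

5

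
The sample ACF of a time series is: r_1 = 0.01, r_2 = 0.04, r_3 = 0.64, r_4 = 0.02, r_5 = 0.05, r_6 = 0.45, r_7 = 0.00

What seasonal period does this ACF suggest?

3

The largest autocorrelation is r_3 = 0.64, with a weaker echo at lag 6 (0.45); the remaining lags stay at or below 0.05.
The dominant spike at lag 3 indicates a seasonal period of 3.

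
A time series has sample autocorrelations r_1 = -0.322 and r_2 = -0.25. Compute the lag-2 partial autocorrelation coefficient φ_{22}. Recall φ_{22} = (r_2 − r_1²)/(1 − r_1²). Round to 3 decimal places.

-0.395

φ_{22} = (r_2 − r_1²) / (1 − r_1²)
r_1² = (-0.322)² = 0.103684
Numerator = -0.25 − 0.1037 = -0.3537; denominator = 1 − 0.1037 = 0.8963
φ_{22} = -0.3537 / 0.8963 = -0.395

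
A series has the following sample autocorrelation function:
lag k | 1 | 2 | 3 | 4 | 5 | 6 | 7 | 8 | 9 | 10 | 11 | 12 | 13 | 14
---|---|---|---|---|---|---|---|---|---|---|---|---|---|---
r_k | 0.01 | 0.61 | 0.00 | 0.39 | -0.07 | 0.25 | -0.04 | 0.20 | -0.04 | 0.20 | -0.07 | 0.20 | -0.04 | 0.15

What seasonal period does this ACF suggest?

The largest autocorrelation is r_2 = 0.61, with weaker echoes at lags 4 (0.39), 6 (0.25), 8 (0.20), 10 (0.20), 12 (0.20) and 14 (0.15); the remaining lags stay at or below 0.01.
The dominant spike at lag 2 indicates a seasonal period of 2.

2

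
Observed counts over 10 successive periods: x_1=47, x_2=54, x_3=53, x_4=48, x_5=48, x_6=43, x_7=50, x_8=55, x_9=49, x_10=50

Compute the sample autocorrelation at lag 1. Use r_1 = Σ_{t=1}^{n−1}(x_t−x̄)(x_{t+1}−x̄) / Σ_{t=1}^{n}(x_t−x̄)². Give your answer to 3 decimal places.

Mean x̄ = (47 + 54 + 53 + 48 + 48 + 43 + 50 + 55 + 49 + 50)/10 = 49.7000
Numerator Σ_{t=1}^{9}(x_t−x̄)(x_{t+1}−x̄) = 6.9100
Denominator Σ(x_t−x̄)² = 116.1000
r_1 = 6.9100 / 116.1000 = 0.060

0.060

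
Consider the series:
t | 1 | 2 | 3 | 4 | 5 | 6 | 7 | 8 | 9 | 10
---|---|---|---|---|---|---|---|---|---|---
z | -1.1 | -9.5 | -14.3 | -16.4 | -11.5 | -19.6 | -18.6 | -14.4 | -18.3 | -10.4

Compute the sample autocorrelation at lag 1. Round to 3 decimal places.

Mean z̄ = (-1.1 − 9.5 − 14.3 − 16.4 − 11.5 − 19.6 − 18.6 − 14.4 − 18.3 − 10.4)/10 = -13.4100
Numerator Σ_{t=1}^{9}(z_t−z̄)(z_{t+1}−z̄) = 57.1659
Denominator Σ(z_t−z̄)² = 279.4090
r_1 = 57.1659 / 279.4090 = 0.205

0.205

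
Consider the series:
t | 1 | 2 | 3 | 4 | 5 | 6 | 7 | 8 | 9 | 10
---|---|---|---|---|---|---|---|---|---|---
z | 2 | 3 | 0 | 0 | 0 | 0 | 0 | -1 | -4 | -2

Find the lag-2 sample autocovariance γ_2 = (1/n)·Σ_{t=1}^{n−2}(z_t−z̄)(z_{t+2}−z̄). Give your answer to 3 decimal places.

0.172

Mean z̄ = (2 + 3 + 0 + 0 + 0 + 0 + 0 − 1 − 4 − 2)/10 = -0.2000
Σ_{t=1}^{8}(z_t−z̄)(z_{t+2}−z̄) = 1.7200
γ_2 = 1.7200 / 10 = 0.172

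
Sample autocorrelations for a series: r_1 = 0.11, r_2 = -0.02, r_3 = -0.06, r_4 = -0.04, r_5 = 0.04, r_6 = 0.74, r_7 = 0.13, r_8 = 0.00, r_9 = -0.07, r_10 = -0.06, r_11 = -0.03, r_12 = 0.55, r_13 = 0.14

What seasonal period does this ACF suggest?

6

The largest autocorrelation is r_6 = 0.74, with a weaker echo at lag 12 (0.55); the remaining lags stay at or below 0.14.
The dominant spike at lag 6 indicates a seasonal period of 6.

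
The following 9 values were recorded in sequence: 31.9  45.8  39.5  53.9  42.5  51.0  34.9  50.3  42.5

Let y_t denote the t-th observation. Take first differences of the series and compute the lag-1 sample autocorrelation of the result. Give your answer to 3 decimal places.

-0.803

First differences Δy: 13.9, -6.3, 14.4, -11.4, 8.5, -16.1, 15.4, -7.8
Mean of differences = 1.3250
Numerator Σ(Δy_t−Δȳ)(Δy_{t+1}−Δȳ) = -951.9781
Denominator Σ(Δy_t−Δȳ)² = 1185.6350
r_1(Δy) = -951.9781 / 1185.6350 = -0.803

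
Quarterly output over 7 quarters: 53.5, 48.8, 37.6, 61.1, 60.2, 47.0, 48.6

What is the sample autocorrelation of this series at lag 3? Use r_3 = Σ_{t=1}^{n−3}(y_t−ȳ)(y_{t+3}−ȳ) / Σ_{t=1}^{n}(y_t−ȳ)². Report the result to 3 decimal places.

Mean ȳ = (53.5 + 48.8 + 37.6 + 61.1 + 60.2 + 47.0 + 48.6)/7 = 50.9714
Deviations from mean: 2.5286, -2.1714, -13.3714, 10.1286, 9.2286, -3.9714, -2.3714
Σ(y_t−ȳ)(y_{t+3}−ȳ) = (25.6108) + (-20.0392) + (53.1037) + (-24.0192) = 34.6561
Denominator Σ(y_t−ȳ)² = 399.0543
r_3 = 34.6561 / 399.0543 = 0.087

0.087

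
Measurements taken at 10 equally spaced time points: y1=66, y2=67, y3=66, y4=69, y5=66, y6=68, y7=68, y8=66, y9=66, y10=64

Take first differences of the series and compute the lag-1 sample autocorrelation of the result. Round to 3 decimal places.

-0.611

First differences Δy: 1, -1, 3, -3, 2, 0, -2, 0, -2
Mean of differences = -0.2222
Numerator Σ(Δy_t−Δȳ)(Δy_{t+1}−Δȳ) = -19.2716
Denominator Σ(Δy_t−Δȳ)² = 31.5556
r_1(Δy) = -19.2716 / 31.5556 = -0.611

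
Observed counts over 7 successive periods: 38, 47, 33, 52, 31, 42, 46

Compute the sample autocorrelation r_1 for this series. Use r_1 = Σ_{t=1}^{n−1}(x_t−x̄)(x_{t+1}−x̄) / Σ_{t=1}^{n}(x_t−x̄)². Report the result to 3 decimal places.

-0.757

Mean x̄ = (38 + 47 + 33 + 52 + 31 + 42 + 46)/7 = 41.2857
Σ(x_t−x̄)(x_{t+1}−x̄) = (-18.7755) + (-47.3469) + (-88.7755) + (-110.2041) + (-7.3469) + (3.3673) = -269.0816
Denominator Σ(x_t−x̄)² = 355.4286
r_1 = -269.0816 / 355.4286 = -0.757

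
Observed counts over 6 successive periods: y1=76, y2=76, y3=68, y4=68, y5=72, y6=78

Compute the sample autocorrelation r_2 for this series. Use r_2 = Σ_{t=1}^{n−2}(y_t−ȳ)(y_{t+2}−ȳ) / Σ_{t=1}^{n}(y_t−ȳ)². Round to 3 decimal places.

-0.532

Mean ȳ = (76 + 76 + 68 + 68 + 72 + 78)/6 = 73.0000
Σ(y_t−ȳ)(y_{t+2}−ȳ) = (-15.0000) + (-15.0000) + (5.0000) + (-25.0000) = -50.0000
Denominator Σ(y_t−ȳ)² = 94.0000
r_2 = -50.0000 / 94.0000 = -0.532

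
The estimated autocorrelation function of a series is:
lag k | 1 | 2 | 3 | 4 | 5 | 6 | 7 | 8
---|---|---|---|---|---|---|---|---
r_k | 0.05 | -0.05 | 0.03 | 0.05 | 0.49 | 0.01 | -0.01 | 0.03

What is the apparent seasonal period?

The largest autocorrelation is r_5 = 0.49; the remaining lags stay at or below 0.05.
The dominant spike at lag 5 indicates a seasonal period of 5.

5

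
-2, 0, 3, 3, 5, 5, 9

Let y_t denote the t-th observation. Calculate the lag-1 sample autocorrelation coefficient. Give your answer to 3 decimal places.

Mean ȳ = (-2 + 0 + 3 + 3 + 5 + 5 + 9)/7 = 3.2857
Σ(y_t−ȳ)(y_{t+1}−ȳ) = (17.3673) + (0.9388) + (0.0816) + (-0.4898) + (2.9388) + (9.7959) = 30.6327
Denominator Σ(y_t−ȳ)² = 77.4286
r_1 = 30.6327 / 77.4286 = 0.396

0.396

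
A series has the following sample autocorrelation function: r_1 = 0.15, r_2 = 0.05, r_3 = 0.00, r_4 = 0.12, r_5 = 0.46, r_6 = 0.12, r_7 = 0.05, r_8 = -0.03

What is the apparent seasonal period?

The largest autocorrelation is r_5 = 0.46; the remaining lags stay at or below 0.15.
The dominant spike at lag 5 indicates a seasonal period of 5.

5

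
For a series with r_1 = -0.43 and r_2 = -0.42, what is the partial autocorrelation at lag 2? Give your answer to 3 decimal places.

φ_{22} = (r_2 − r_1²) / (1 − r_1²)
r_1² = (-0.43)² = 0.1849
Numerator = -0.42 − 0.1849 = -0.6049; denominator = 1 − 0.1849 = 0.8151
φ_{22} = -0.6049 / 0.8151 = -0.742

-0.742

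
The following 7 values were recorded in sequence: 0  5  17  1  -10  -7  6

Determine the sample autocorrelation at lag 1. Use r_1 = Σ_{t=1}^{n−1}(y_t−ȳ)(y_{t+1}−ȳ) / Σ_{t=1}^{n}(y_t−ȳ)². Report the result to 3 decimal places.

0.223

Mean ȳ = (0 + 5 + 17 + 1 − 10 − 7 + 6)/7 = 1.7143
Numerator Σ_{t=1}^{6}(y_t−ȳ)(y_{t+1}−ȳ) = 106.7755
Denominator Σ(y_t−ȳ)² = 479.4286
r_1 = 106.7755 / 479.4286 = 0.223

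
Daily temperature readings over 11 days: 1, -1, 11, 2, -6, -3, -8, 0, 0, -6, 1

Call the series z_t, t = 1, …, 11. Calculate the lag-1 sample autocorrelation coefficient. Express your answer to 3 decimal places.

Mean z̄ = (1 − 1 + 11 + 2 − 6 − 3 − 8 + 0 + 0 − 6 + 1)/11 = -0.8182
Numerator Σ_{t=1}^{10}(z_t−z̄)(z_{t+1}−z̄) = 24.3306
Denominator Σ(z_t−z̄)² = 265.6364
r_1 = 24.3306 / 265.6364 = 0.092

0.092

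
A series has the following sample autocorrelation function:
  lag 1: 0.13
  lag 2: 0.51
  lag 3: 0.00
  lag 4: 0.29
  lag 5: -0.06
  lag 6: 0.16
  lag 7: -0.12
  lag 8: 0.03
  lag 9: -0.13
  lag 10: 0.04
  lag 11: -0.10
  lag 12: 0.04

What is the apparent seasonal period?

2

The largest autocorrelation is r_2 = 0.51, with weaker echoes at lags 4 (0.29) and 6 (0.16); the remaining lags stay at or below 0.13.
The dominant spike at lag 2 indicates a seasonal period of 2.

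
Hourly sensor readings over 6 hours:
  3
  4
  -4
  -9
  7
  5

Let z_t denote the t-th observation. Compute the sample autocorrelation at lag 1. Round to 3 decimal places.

0.026

Mean z̄ = (3 + 4 − 4 − 9 + 7 + 5)/6 = 1.0000
Deviations from mean: 2.0000, 3.0000, -5.0000, -10.0000, 6.0000, 4.0000
Numerator Σ_{t=1}^{5}(z_t−z̄)(z_{t+1}−z̄) = 5.0000
Denominator Σ(z_t−z̄)² = 190.0000
r_1 = 5.0000 / 190.0000 = 0.026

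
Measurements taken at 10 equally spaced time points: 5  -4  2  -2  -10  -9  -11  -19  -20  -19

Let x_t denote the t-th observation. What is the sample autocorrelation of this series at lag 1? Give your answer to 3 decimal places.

0.608

Mean x̄ = (5 − 4 + 2 − 2 − 10 − 9 − 11 − 19 − 20 − 19)/10 = -8.7000
Numerator Σ_{t=1}^{9}(x_t−x̄)(x_{t+1}−x̄) = 435.2100
Denominator Σ(x_t−x̄)² = 716.1000
r_1 = 435.2100 / 716.1000 = 0.608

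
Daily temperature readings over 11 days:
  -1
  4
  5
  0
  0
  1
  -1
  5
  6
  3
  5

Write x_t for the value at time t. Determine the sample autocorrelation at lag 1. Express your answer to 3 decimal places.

0.145

Mean x̄ = (-1 + 4 + 5 + 0 + 0 + 1 − 1 + 5 + 6 + 3 + 5)/11 = 2.4545
Numerator Σ_{t=1}^{10}(x_t−x̄)(x_{t+1}−x̄) = 10.5207
Denominator Σ(x_t−x̄)² = 72.7273
r_1 = 10.5207 / 72.7273 = 0.145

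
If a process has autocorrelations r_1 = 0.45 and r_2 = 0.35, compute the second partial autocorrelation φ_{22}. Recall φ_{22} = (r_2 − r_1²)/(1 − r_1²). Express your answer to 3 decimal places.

φ_{22} = (r_2 − r_1²) / (1 − r_1²)
r_1² = (0.45)² = 0.2025
Numerator = 0.35 − 0.2025 = 0.1475; denominator = 1 − 0.2025 = 0.7975
φ_{22} = 0.1475 / 0.7975 = 0.185

0.185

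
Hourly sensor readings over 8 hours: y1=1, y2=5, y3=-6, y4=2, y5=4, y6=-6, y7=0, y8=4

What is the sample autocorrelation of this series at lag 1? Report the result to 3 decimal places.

-0.400

Mean ȳ = (1 + 5 − 6 + 2 + 4 − 6 + 0 + 4)/8 = 0.5000
Deviations from mean: 0.5000, 4.5000, -6.5000, 1.5000, 3.5000, -6.5000, -0.5000, 3.5000
Numerator Σ_{t=1}^{7}(y_t−ȳ)(y_{t+1}−ȳ) = -52.7500
Denominator Σ(y_t−ȳ)² = 132.0000
r_1 = -52.7500 / 132.0000 = -0.400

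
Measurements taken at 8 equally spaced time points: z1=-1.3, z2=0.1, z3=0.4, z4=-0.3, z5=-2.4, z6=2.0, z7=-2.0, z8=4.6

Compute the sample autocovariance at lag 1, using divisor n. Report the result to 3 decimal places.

-2.151

Mean z̄ = (-1.3 + 0.1 + 0.4 − 0.3 − 2.4 + 2.0 − 2.0 + 4.6)/8 = 0.1375
Deviations: -1.4375, -0.0375, 0.2625, -0.4375, -2.5375, 1.8625, -2.1375, 4.4625
Σ_{t=1}^{7}(z_t−z̄)(z_{t+1}−z̄) = -17.2064
γ_1 = -17.2064 / 8 = -2.151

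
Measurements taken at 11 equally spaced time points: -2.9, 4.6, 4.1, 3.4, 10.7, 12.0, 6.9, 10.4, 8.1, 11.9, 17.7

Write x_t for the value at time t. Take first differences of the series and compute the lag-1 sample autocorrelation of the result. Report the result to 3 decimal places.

First differences Δx: 7.5, -0.5, -0.7, 7.3, 1.3, -5.1, 3.5, -2.3, 3.8, 5.8
Mean of differences = 2.0600
Numerator Σ(Δx_t−Δx̄)(Δx_{t+1}−Δx̄) = -37.5316
Denominator Σ(Δx_t−Δx̄)² = 161.1640
r_1(Δx) = -37.5316 / 161.1640 = -0.233

-0.233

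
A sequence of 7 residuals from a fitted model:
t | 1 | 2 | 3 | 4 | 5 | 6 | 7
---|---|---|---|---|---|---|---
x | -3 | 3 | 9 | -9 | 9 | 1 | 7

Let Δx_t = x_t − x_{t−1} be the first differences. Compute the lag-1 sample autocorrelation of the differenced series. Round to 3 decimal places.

-0.731

First differences Δx: 6, 6, -18, 18, -8, 6
Mean of differences = 1.6667
Numerator Σ(Δx_t−Δx̄)(Δx_{t+1}−Δx̄) = -587.4444
Denominator Σ(Δx_t−Δx̄)² = 803.3333
r_1(Δx) = -587.4444 / 803.3333 = -0.731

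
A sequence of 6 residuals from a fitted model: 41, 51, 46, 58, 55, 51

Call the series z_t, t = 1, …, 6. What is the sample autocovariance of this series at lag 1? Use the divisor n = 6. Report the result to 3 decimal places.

-0.574

Mean z̄ = (41 + 51 + 46 + 58 + 55 + 51)/6 = 50.3333
Deviations: -9.3333, 0.6667, -4.3333, 7.6667, 4.6667, 0.6667
Σ_{t=1}^{5}(z_t−z̄)(z_{t+1}−z̄) = -3.4444
γ_1 = -3.4444 / 6 = -0.574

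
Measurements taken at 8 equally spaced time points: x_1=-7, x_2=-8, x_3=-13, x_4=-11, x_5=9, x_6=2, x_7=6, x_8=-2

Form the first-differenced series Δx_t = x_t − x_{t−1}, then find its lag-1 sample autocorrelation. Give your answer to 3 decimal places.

-0.316

First differences Δx: -1, -5, 2, 20, -7, 4, -8
Mean of differences = 0.7143
Numerator Σ(Δx_t−Δx̄)(Δx_{t+1}−Δx̄) = -175.5102
Denominator Σ(Δx_t−Δx̄)² = 555.4286
r_1(Δx) = -175.5102 / 555.4286 = -0.316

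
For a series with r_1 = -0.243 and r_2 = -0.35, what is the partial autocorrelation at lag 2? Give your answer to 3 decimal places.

-0.435

φ_{22} = (r_2 − r_1²) / (1 − r_1²)
r_1² = (-0.243)² = 0.059049
Numerator = -0.35 − 0.0590 = -0.4090; denominator = 1 − 0.0590 = 0.9410
φ_{22} = -0.4090 / 0.9410 = -0.435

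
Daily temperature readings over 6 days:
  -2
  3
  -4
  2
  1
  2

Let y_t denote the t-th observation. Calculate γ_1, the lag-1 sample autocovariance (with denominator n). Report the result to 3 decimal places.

-3.796

Mean ȳ = (-2 + 3 − 4 + 2 + 1 + 2)/6 = 0.3333
Deviations: -2.3333, 2.6667, -4.3333, 1.6667, 0.6667, 1.6667
Σ_{t=1}^{5}(y_t−ȳ)(y_{t+1}−ȳ) = -22.7778
γ_1 = -22.7778 / 6 = -3.796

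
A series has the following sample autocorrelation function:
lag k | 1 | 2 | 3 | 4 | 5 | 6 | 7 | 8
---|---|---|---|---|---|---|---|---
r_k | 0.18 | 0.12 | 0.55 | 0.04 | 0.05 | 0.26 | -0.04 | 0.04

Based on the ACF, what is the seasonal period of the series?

The largest autocorrelation is r_3 = 0.55, with a weaker echo at lag 6 (0.26); the remaining lags stay at or below 0.18.
The dominant spike at lag 3 indicates a seasonal period of 3.

3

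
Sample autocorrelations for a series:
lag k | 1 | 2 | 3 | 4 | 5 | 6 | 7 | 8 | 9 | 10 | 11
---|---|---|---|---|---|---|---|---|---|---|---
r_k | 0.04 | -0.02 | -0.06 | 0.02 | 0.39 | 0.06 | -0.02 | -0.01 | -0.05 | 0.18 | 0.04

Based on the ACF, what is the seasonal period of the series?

The largest autocorrelation is r_5 = 0.39, with a weaker echo at lag 10 (0.18); the remaining lags stay at or below 0.06.
The dominant spike at lag 5 indicates a seasonal period of 5.

5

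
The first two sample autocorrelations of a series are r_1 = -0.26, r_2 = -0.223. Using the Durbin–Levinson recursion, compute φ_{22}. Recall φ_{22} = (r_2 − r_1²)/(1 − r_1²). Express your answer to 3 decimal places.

φ_{22} = (r_2 − r_1²) / (1 − r_1²)
r_1² = (-0.26)² = 0.0676
Numerator = -0.223 − 0.0676 = -0.2906; denominator = 1 − 0.0676 = 0.9324
φ_{22} = -0.2906 / 0.9324 = -0.312

-0.312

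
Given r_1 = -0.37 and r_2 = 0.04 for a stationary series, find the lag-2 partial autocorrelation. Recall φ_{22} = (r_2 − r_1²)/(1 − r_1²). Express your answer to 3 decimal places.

φ_{22} = (r_2 − r_1²) / (1 − r_1²)
r_1² = (-0.37)² = 0.1369
Numerator = 0.04 − 0.1369 = -0.0969; denominator = 1 − 0.1369 = 0.8631
φ_{22} = -0.0969 / 0.8631 = -0.112

-0.112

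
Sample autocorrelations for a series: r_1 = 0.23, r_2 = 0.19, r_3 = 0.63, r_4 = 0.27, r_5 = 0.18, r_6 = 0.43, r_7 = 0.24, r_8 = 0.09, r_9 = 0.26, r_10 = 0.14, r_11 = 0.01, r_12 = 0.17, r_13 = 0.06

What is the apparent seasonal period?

3

The largest autocorrelation is r_3 = 0.63, with a weaker echo at lag 6 (0.43); the remaining lags stay at or below 0.27.
The dominant spike at lag 3 indicates a seasonal period of 3.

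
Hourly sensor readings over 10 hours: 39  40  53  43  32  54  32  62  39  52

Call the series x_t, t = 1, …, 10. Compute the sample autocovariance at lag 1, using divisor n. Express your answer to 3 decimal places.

Mean x̄ = (39 + 40 + 53 + 43 + 32 + 54 + 32 + 62 + 39 + 52)/10 = 44.6000
Σ_{t=1}^{9}(x_t−x̄)(x_{t+1}−x̄) = -601.1600
γ_1 = -601.1600 / 10 = -60.116

-60.116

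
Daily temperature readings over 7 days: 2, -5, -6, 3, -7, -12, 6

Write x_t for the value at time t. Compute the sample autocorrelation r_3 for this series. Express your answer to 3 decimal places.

0.466

Mean x̄ = (2 − 5 − 6 + 3 − 7 − 12 + 6)/7 = -2.7143
Deviations from mean: 4.7143, -2.2857, -3.2857, 5.7143, -4.2857, -9.2857, 8.7143
Numerator Σ_{t=1}^{4}(x_t−x̄)(x_{t+3}−x̄) = 117.0408
Denominator Σ(x_t−x̄)² = 251.4286
r_3 = 117.0408 / 251.4286 = 0.466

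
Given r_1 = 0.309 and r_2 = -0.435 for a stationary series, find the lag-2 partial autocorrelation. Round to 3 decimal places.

φ_{22} = (r_2 − r_1²) / (1 − r_1²)
r_1² = (0.309)² = 0.095481
Numerator = -0.435 − 0.0955 = -0.5305; denominator = 1 − 0.0955 = 0.9045
φ_{22} = -0.5305 / 0.9045 = -0.586

-0.586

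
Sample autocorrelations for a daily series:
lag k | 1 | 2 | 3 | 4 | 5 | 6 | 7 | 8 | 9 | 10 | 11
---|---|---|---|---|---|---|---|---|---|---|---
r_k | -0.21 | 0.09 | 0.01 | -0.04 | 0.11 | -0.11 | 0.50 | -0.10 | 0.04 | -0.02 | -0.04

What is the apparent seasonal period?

7

The largest autocorrelation is r_7 = 0.50; the remaining lags stay at or below 0.11.
The dominant spike at lag 7 indicates a seasonal period of 7.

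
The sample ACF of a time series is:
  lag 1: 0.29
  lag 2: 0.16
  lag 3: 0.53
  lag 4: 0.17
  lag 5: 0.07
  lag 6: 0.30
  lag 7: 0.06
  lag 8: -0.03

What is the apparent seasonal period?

3

The largest autocorrelation is r_3 = 0.53, with a weaker echo at lag 6 (0.30); the remaining lags stay at or below 0.29. The elevated value at lag 1 (0.29), dropping to 0.16 at lag 2, reflects decaying short-term dependence rather than seasonality.
The dominant spike at lag 3 indicates a seasonal period of 3.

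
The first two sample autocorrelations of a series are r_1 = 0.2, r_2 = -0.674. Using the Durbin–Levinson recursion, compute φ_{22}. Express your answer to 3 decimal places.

-0.744

φ_{22} = (r_2 − r_1²) / (1 − r_1²)
r_1² = (0.2)² = 0.04
Numerator = -0.674 − 0.0400 = -0.7140; denominator = 1 − 0.0400 = 0.9600
φ_{22} = -0.7140 / 0.9600 = -0.744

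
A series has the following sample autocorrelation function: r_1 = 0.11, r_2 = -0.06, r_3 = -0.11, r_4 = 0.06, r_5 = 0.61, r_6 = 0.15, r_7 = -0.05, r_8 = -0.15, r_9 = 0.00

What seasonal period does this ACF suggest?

5

The largest autocorrelation is r_5 = 0.61; the remaining lags stay at or below 0.15.
The dominant spike at lag 5 indicates a seasonal period of 5.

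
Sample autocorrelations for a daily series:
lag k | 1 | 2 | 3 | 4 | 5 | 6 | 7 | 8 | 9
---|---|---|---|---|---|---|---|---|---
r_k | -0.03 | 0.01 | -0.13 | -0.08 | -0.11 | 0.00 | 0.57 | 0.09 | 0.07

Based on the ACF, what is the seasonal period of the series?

The largest autocorrelation is r_7 = 0.57; the remaining lags stay at or below 0.09.
The dominant spike at lag 7 indicates a seasonal period of 7.

7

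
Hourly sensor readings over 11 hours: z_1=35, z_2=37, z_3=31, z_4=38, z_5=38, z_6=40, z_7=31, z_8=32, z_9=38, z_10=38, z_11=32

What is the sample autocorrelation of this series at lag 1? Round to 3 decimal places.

-0.149

Mean z̄ = (35 + 37 + 31 + 38 + 38 + 40 + 31 + 32 + 38 + 38 + 32)/11 = 35.4545
Numerator Σ_{t=1}^{10}(z_t−z̄)(z_{t+1}−z̄) = -16.8430
Denominator Σ(z_t−z̄)² = 112.7273
r_1 = -16.8430 / 112.7273 = -0.149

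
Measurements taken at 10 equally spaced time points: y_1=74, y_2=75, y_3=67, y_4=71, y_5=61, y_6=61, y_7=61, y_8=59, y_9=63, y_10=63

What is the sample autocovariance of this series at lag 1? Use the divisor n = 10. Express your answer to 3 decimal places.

17.075

Mean ȳ = (74 + 75 + 67 + 71 + 61 + 61 + 61 + 59 + 63 + 63)/10 = 65.5000
Σ_{t=1}^{9}(y_t−ȳ)(y_{t+1}−ȳ) = 170.7500
γ_1 = 170.7500 / 10 = 17.075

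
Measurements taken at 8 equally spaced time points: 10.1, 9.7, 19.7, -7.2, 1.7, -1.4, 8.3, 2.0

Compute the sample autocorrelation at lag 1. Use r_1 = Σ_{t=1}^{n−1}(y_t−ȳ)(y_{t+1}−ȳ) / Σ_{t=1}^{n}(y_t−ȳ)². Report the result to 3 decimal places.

-0.116

Mean ȳ = (10.1 + 9.7 + 19.7 − 7.2 + 1.7 − 1.4 + 8.3 + 2.0)/8 = 5.3625
Deviations from mean: 4.7375, 4.3375, 14.3375, -12.5625, -3.6625, -6.7625, 2.9375, -3.3625
Numerator Σ_{t=1}^{7}(y_t−ȳ)(y_{t+1}−ȳ) = -56.3414
Denominator Σ(y_t−ȳ)² = 483.7188
r_1 = -56.3414 / 483.7188 = -0.116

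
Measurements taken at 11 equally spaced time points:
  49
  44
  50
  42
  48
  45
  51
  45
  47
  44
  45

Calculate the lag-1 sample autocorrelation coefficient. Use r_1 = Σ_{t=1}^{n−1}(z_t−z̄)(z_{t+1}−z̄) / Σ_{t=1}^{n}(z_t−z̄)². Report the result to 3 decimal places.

Mean z̄ = (49 + 44 + 50 + 42 + 48 + 45 + 51 + 45 + 47 + 44 + 45)/11 = 46.3636
Numerator Σ_{t=1}^{10}(z_t−z̄)(z_{t+1}−z̄) = -51.8595
Denominator Σ(z_t−z̄)² = 80.5455
r_1 = -51.8595 / 80.5455 = -0.644

-0.644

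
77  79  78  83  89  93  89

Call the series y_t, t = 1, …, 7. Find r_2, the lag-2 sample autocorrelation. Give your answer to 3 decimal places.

0.136

Mean ȳ = (77 + 79 + 78 + 83 + 89 + 93 + 89)/7 = 84.0000
Deviations from mean: -7.0000, -5.0000, -6.0000, -1.0000, 5.0000, 9.0000, 5.0000
Σ(y_t−ȳ)(y_{t+2}−ȳ) = (42.0000) + (5.0000) + (-30.0000) + (-9.0000) + (25.0000) = 33.0000
Denominator Σ(y_t−ȳ)² = 242.0000
r_2 = 33.0000 / 242.0000 = 0.136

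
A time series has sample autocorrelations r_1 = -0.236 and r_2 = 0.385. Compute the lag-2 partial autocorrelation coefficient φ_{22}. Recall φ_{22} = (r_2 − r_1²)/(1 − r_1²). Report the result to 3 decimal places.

0.349

φ_{22} = (r_2 − r_1²) / (1 − r_1²)
r_1² = (-0.236)² = 0.055696
Numerator = 0.385 − 0.0557 = 0.3293; denominator = 1 − 0.0557 = 0.9443
φ_{22} = 0.3293 / 0.9443 = 0.349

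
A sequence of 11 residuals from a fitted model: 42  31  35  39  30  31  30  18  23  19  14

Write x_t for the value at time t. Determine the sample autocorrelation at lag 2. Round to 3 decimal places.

0.376

Mean x̄ = (42 + 31 + 35 + 39 + 30 + 31 + 30 + 18 + 23 + 19 + 14)/11 = 28.3636
Numerator Σ_{t=1}^{9}(x_t−x̄)(x_{t+2}−x̄) = 298.0992
Denominator Σ(x_t−x̄)² = 792.5455
r_2 = 298.0992 / 792.5455 = 0.376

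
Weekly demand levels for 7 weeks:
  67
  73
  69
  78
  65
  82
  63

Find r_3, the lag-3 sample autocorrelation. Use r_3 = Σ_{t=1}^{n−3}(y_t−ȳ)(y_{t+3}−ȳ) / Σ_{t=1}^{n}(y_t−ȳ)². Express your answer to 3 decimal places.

Mean ȳ = (67 + 73 + 69 + 78 + 65 + 82 + 63)/7 = 71.0000
Σ(y_t−ȳ)(y_{t+3}−ȳ) = (-28.0000) + (-12.0000) + (-22.0000) + (-56.0000) = -118.0000
Denominator Σ(y_t−ȳ)² = 294.0000
r_3 = -118.0000 / 294.0000 = -0.401

-0.401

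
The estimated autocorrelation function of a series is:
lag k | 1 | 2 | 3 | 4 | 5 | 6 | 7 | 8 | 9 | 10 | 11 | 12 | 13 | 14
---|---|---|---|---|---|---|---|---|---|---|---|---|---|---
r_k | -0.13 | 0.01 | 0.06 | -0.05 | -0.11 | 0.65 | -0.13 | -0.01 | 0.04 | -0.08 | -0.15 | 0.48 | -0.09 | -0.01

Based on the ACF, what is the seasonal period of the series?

The largest autocorrelation is r_6 = 0.65, with a weaker echo at lag 12 (0.48); the remaining lags stay at or below 0.06.
The dominant spike at lag 6 indicates a seasonal period of 6.

6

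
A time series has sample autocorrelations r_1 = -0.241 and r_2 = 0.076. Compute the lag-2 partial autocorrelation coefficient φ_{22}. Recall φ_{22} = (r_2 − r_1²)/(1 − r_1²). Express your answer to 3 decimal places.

φ_{22} = (r_2 − r_1²) / (1 − r_1²)
r_1² = (-0.241)² = 0.058081
Numerator = 0.076 − 0.0581 = 0.0179; denominator = 1 − 0.0581 = 0.9419
φ_{22} = 0.0179 / 0.9419 = 0.019

0.019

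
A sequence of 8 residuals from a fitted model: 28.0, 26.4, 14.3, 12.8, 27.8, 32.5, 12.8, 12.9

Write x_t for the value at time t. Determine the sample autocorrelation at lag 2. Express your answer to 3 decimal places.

Mean x̄ = (28.0 + 26.4 + 14.3 + 12.8 + 27.8 + 32.5 + 12.8 + 12.9)/8 = 20.9375
Deviations from mean: 7.0625, 5.4625, -6.6375, -8.1375, 6.8625, 11.5625, -8.1375, -8.0375
Σ(x_t−x̄)(x_{t+2}−x̄) = (-46.8773) + (-44.4511) + (-45.5498) + (-94.0898) + (-55.8436) + (-92.9336) = -379.7453
Denominator Σ(x_t−x̄)² = 501.5988
r_2 = -379.7453 / 501.5988 = -0.757

-0.757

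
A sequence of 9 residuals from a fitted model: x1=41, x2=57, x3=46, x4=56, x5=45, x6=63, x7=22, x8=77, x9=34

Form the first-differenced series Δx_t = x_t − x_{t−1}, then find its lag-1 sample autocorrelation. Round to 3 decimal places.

-0.794

First differences Δx: 16, -11, 10, -11, 18, -41, 55, -43
Mean of differences = -0.8750
Numerator Σ(Δx_t−Δx̄)(Δx_{t+1}−Δx̄) = -5935.2656
Denominator Σ(Δx_t−Δx̄)² = 7470.8750
r_1(Δx) = -5935.2656 / 7470.8750 = -0.794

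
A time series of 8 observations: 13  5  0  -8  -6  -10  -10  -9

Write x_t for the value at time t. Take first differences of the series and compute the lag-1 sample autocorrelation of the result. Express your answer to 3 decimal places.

First differences Δx: -8, -5, -8, 2, -4, 0, 1
Mean of differences = -3.1429
Numerator Σ(Δx_t−Δx̄)(Δx_{t+1}−Δx̄) = -1.0204
Denominator Σ(Δx_t−Δx̄)² = 104.8571
r_1(Δx) = -1.0204 / 104.8571 = -0.010

-0.010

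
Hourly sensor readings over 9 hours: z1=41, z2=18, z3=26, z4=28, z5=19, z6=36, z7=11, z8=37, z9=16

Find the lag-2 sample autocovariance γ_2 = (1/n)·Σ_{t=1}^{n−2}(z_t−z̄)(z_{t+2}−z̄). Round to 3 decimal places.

Mean z̄ = (41 + 18 + 26 + 28 + 19 + 36 + 11 + 37 + 16)/9 = 25.7778
Σ_{t=1}^{7}(z_t−z̄)(z_{t+2}−z̄) = 366.6790
γ_2 = 366.6790 / 9 = 40.742

40.742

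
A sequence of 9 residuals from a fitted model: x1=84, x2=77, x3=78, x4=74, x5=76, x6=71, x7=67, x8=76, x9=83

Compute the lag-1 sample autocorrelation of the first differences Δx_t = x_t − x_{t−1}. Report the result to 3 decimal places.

0.074

First differences Δx: -7, 1, -4, 2, -5, -4, 9, 7
Mean of differences = -0.1250
Numerator Σ(Δx_t−Δx̄)(Δx_{t+1}−Δx̄) = 17.8594
Denominator Σ(Δx_t−Δx̄)² = 240.8750
r_1(Δx) = 17.8594 / 240.8750 = 0.074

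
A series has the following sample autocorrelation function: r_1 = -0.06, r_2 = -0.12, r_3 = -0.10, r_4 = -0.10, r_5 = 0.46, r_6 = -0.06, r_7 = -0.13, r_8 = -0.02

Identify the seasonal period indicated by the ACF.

The largest autocorrelation is r_5 = 0.46; the remaining lags stay at or below -0.02.
The dominant spike at lag 5 indicates a seasonal period of 5.

5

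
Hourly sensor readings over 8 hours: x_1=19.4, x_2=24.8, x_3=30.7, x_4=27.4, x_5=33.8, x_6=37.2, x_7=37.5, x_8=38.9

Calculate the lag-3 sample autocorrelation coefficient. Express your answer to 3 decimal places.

0.063

Mean x̄ = (19.4 + 24.8 + 30.7 + 27.4 + 33.8 + 37.2 + 37.5 + 38.9)/8 = 31.2125
Deviations from mean: -11.8125, -6.4125, -0.5125, -3.8125, 2.5875, 5.9875, 6.2875, 7.6875
Σ(x_t−x̄)(x_{t+3}−x̄) = (45.0352) + (-16.5923) + (-3.0686) + (-23.9711) + (19.8914) = 21.2945
Denominator Σ(x_t−x̄)² = 336.6288
r_3 = 21.2945 / 336.6288 = 0.063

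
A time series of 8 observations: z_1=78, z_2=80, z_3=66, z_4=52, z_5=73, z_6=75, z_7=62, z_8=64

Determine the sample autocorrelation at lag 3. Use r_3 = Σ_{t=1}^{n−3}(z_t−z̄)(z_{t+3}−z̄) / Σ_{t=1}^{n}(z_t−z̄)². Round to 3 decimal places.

Mean z̄ = (78 + 80 + 66 + 52 + 73 + 75 + 62 + 64)/8 = 68.7500
Deviations from mean: 9.2500, 11.2500, -2.7500, -16.7500, 4.2500, 6.2500, -6.7500, -4.7500
Numerator Σ_{t=1}^{5}(z_t−z̄)(z_{t+3}−z̄) = -31.4375
Denominator Σ(z_t−z̄)² = 625.5000
r_3 = -31.4375 / 625.5000 = -0.050

-0.050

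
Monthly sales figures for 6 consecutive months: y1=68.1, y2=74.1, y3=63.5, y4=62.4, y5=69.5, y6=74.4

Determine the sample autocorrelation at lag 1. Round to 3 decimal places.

Mean ȳ = (68.1 + 74.1 + 63.5 + 62.4 + 69.5 + 74.4)/6 = 68.6667
Deviations from mean: -0.5667, 5.4333, -5.1667, -6.2667, 0.8333, 5.7333
Σ(y_t−ȳ)(y_{t+1}−ȳ) = (-3.0789) + (-28.0722) + (32.3778) + (-5.2222) + (4.7778) = 0.7822
Denominator Σ(y_t−ȳ)² = 129.3733
r_1 = 0.7822 / 129.3733 = 0.006

0.006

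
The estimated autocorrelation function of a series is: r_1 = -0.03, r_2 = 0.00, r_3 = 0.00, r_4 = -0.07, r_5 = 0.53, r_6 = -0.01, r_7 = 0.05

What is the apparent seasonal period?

The largest autocorrelation is r_5 = 0.53; the remaining lags stay at or below 0.05.
The dominant spike at lag 5 indicates a seasonal period of 5.

5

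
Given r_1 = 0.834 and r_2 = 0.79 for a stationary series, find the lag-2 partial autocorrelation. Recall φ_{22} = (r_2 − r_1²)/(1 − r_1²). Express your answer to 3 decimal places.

0.310

φ_{22} = (r_2 − r_1²) / (1 − r_1²)
r_1² = (0.834)² = 0.695556
Numerator = 0.79 − 0.6956 = 0.0944; denominator = 1 − 0.6956 = 0.3044
φ_{22} = 0.0944 / 0.3044 = 0.310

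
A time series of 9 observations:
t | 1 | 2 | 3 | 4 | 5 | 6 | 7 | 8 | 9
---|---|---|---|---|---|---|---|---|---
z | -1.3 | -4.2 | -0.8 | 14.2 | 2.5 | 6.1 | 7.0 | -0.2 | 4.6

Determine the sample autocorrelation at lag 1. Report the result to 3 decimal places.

0.011

Mean z̄ = (-1.3 − 4.2 − 0.8 + 14.2 + 2.5 + 6.1 + 7.0 − 0.2 + 4.6)/9 = 3.1000
Numerator Σ_{t=1}^{8}(z_t−z̄)(z_{t+1}−z̄) = 2.7200
Denominator Σ(z_t−z̄)² = 248.7800
r_1 = 2.7200 / 248.7800 = 0.011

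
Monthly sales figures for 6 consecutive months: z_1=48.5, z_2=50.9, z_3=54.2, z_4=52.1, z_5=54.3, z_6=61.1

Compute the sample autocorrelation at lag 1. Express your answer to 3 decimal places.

Mean z̄ = (48.5 + 50.9 + 54.2 + 52.1 + 54.3 + 61.1)/6 = 53.5167
Deviations from mean: -5.0167, -2.6167, 0.6833, -1.4167, 0.7833, 7.5833
Σ(z_t−z̄)(z_{t+1}−z̄) = (13.1269) + (-1.7881) + (-0.9681) + (-1.1097) + (5.9403) = 15.2014
Denominator Σ(z_t−z̄)² = 92.6083
r_1 = 15.2014 / 92.6083 = 0.164

0.164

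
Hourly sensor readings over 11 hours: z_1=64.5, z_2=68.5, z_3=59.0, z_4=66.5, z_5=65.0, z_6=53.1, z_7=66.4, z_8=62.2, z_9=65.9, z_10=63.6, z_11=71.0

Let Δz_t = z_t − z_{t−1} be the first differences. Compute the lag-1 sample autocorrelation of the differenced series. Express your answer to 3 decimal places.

-0.623

First differences Δz: 4.0, -9.5, 7.5, -1.5, -11.9, 13.3, -4.2, 3.7, -2.3, 7.4
Mean of differences = 0.6500
Numerator Σ(Δz_t−Δz̄)(Δz_{t+1}−Δz̄) = -355.0875
Denominator Σ(Δz_t−Δz̄)² = 570.4050
r_1(Δz) = -355.0875 / 570.4050 = -0.623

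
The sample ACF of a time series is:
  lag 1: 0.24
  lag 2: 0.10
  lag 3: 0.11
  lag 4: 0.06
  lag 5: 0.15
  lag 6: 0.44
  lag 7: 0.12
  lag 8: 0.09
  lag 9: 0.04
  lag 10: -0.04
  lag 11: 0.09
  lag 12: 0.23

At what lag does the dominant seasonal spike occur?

The largest autocorrelation is r_6 = 0.44; the remaining lags stay at or below 0.24. The elevated value at lag 1 (0.24), dropping to 0.10 at lag 2, reflects decaying short-term dependence rather than seasonality.
The dominant spike at lag 6 indicates a seasonal period of 6.

6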